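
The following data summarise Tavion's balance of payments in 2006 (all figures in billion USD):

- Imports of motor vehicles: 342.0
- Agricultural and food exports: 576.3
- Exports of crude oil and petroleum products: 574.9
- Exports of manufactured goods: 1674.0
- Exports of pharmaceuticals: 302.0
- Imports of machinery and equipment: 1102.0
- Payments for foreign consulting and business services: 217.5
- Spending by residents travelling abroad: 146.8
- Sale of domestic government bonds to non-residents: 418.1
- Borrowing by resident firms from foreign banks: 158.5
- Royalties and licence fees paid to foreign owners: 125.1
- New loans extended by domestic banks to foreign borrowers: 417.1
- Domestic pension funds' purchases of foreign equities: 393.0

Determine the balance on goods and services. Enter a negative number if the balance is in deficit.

1193.8

Goods: 576.3 + 302.0 - 1102.0 - 342.0 + 574.9 + 1674.0 = 1683.2
Services: -146.8 - 125.1 - 217.5 = -489.4
Trade balance = 1683.2 + (-489.4) = 1193.8
(Excluded from the trade balance — financial account: sale of domestic government bonds to non-residents 418.1, borrowing by resident firms from foreign banks 158.5, new loans extended by domestic banks to foreign borrowers 417.1, domestic pension funds' purchases of foreign equities 393.0.)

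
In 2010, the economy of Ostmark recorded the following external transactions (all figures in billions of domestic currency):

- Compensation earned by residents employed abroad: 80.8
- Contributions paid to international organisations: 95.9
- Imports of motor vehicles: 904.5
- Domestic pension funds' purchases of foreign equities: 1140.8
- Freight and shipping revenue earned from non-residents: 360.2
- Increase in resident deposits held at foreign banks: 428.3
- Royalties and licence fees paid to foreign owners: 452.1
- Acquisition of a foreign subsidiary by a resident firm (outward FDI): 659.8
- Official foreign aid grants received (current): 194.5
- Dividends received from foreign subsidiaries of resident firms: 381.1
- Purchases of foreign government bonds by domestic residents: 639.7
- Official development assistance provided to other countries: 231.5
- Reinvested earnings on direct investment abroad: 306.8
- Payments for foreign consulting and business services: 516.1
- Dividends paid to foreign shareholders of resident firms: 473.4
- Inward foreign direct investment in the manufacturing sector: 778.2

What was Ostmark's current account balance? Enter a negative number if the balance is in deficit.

Goods: -904.5
Services: 360.2 - 452.1 - 516.1 = -608.0
Primary income: 381.1 - 473.4 + 80.8 + 306.8 = 295.3
Secondary income: 194.5 - 95.9 - 231.5 = -132.9
Current account = (-904.5) + (-608.0) + 295.3 + (-132.9) = -1350.1
(Excluded from the current account — financial account: domestic pension funds' purchases of foreign equities 1140.8, increase in resident deposits held at foreign banks 428.3, acquisition of a foreign subsidiary by a resident firm (outward FDI) 659.8, purchases of foreign government bonds by domestic residents 639.7, inward foreign direct investment in the manufacturing sector 778.2.)

-1350.1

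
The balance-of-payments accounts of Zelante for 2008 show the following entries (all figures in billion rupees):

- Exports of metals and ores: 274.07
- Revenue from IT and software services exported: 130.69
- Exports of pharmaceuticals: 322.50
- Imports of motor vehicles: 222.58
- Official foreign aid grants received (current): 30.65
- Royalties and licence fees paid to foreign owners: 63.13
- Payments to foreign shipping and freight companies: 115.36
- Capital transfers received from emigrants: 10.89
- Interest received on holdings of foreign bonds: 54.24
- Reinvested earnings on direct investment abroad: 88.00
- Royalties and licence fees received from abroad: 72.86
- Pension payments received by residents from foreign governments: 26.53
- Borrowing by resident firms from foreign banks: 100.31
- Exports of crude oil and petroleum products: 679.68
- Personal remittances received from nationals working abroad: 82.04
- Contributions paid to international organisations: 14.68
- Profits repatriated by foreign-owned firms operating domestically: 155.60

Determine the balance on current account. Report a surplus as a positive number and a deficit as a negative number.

Goods: -222.58 + 679.68 + 322.50 + 274.07 = 1053.67
Services: -115.36 + 130.69 - 63.13 + 72.86 = 25.06
Primary income: 88.00 + 54.24 - 155.60 = -13.36
Secondary income: 26.53 + 82.04 + 30.65 - 14.68 = 124.54
Current account = 1053.67 + 25.06 + (-13.36) + 124.54 = 1189.91
(Excluded from the current account — capital account: capital transfers received from emigrants 10.89; financial account: borrowing by resident firms from foreign banks 100.31.)

1189.91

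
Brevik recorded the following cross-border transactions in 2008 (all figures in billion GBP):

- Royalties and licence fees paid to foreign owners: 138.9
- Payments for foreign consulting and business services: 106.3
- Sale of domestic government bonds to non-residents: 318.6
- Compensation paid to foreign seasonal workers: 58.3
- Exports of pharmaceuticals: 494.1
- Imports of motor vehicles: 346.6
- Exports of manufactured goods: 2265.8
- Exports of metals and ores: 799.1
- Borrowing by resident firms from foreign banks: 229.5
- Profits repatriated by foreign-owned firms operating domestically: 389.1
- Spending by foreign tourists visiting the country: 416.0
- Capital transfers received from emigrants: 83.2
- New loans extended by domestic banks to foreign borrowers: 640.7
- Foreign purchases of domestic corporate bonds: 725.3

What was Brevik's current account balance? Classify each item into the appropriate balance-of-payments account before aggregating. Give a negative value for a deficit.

Goods: 2265.8 + 799.1 - 346.6 + 494.1 = 3212.4
Services: -138.9 + 416.0 - 106.3 = 170.8
Primary income: -58.3 - 389.1 = -447.4
Current account = 3212.4 + 170.8 + (-447.4) = 2935.8
(Excluded from the current account — financial account: sale of domestic government bonds to non-residents 318.6, borrowing by resident firms from foreign banks 229.5, new loans extended by domestic banks to foreign borrowers 640.7, foreign purchases of domestic corporate bonds 725.3; capital account: capital transfers received from emigrants 83.2.)

2935.8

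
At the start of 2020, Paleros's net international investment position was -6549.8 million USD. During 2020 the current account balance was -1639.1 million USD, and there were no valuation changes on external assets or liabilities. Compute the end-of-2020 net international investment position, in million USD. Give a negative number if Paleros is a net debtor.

With no valuation effects, change in NIIP = current account = -1639.1
End-of-year NIIP = -6549.8 + (-1639.1) = -8188.9

-8188.9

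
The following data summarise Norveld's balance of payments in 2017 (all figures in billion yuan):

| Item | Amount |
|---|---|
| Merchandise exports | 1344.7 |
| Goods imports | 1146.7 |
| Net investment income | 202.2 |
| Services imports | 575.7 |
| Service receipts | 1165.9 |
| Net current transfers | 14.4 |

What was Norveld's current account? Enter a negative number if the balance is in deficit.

1004.8

Goods balance = 1344.7 - 1146.7 = 198.0
Services balance = 1165.9 - 575.7 = 590.2
Trade balance (goods + services) = 198.0 + 590.2 = 788.2
Net primary income = 202.2
Net secondary income = 14.4
Current account = 788.2 + 202.2 + 14.4 = 1004.8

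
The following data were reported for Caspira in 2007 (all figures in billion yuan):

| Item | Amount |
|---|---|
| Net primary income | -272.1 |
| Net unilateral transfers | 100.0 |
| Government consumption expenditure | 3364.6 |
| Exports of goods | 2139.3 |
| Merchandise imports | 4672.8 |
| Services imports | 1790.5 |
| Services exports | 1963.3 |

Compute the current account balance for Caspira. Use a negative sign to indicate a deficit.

-2532.8

Goods balance = 2139.3 - 4672.8 = -2533.5
Services balance = 1963.3 - 1790.5 = 172.8
Trade balance (goods + services) = -2533.5 + 172.8 = -2360.7
Net primary income = -272.1
Net secondary income = 100.0
Current account = -2360.7 + (-272.1) + 100.0 = -2532.8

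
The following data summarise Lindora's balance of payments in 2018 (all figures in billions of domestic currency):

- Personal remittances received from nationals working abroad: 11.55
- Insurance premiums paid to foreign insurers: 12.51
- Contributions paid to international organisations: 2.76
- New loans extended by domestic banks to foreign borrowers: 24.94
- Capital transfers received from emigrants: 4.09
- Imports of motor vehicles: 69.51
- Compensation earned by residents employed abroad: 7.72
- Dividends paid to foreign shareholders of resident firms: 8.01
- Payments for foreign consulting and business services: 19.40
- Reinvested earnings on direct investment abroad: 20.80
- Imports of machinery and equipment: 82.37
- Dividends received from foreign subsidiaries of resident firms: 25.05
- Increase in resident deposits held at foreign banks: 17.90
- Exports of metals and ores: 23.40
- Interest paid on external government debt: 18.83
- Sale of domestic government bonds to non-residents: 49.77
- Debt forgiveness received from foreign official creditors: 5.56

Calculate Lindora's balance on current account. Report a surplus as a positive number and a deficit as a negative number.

Goods: 23.40 - 82.37 - 69.51 = -128.48
Services: -12.51 - 19.40 = -31.91
Primary income: 20.80 - 8.01 - 18.83 + 25.05 + 7.72 = 26.73
Secondary income: 11.55 - 2.76 = 8.79
Current account = (-128.48) + (-31.91) + 26.73 + 8.79 = -124.87
(Excluded from the current account — financial account: new loans extended by domestic banks to foreign borrowers 24.94, increase in resident deposits held at foreign banks 17.90, sale of domestic government bonds to non-residents 49.77; capital account: capital transfers received from emigrants 4.09, debt forgiveness received from foreign official creditors 5.56.)

-124.87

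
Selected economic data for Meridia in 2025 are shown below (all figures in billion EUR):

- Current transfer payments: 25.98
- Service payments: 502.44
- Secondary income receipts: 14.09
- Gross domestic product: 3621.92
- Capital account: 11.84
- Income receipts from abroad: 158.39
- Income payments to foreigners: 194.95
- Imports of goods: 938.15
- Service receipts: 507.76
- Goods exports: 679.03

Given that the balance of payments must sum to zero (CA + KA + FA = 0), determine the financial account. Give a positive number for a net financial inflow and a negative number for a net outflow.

290.41

Goods balance = 679.03 - 938.15 = -259.12
Services balance = 507.76 - 502.44 = 5.32
Trade balance (goods + services) = -259.12 + 5.32 = -253.80
Net primary income = 158.39 - 194.95 = -36.56
Net secondary income = 14.09 - 25.98 = -11.89
Current account = -253.80 + (-36.56) + (-11.89) = -302.25
Financial account = -(-302.25 + 11.84) = 290.41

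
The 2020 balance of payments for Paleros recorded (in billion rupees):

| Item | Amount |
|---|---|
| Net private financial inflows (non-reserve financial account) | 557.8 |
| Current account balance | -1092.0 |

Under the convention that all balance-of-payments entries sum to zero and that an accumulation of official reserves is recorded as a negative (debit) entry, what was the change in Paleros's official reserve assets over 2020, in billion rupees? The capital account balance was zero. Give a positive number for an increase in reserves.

-534.2

Official reserve transactions balance = -((-1092.0) + 557.8) = 534.2
An accumulation of reserves is recorded as a debit (negative entry), so the change in the stock of reserves is the negative of that balance.
Change in official reserves = -(534.2) = -534.2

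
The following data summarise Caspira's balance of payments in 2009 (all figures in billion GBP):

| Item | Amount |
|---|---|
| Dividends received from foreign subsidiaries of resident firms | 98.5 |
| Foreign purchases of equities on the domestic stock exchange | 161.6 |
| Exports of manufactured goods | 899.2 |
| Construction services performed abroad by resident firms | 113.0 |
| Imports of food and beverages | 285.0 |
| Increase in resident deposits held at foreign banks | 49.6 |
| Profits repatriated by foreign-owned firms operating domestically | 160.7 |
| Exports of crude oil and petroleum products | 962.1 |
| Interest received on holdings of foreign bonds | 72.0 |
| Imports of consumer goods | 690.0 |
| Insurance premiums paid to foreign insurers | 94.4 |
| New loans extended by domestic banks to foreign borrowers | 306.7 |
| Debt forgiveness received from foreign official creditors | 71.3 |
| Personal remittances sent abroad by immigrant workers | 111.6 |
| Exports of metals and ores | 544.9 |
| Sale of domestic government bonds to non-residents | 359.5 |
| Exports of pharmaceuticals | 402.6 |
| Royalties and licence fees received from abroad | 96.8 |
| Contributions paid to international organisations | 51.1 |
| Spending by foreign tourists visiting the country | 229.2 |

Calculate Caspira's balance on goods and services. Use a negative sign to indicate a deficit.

Goods: 962.1 - 690.0 + 899.2 + 402.6 - 285.0 + 544.9 = 1833.8
Services: -94.4 + 113.0 + 229.2 + 96.8 = 344.6
Trade balance = 1833.8 + 344.6 = 2178.4
(Excluded from the trade balance — primary income: dividends received from foreign subsidiaries of resident firms 98.5, profits repatriated by foreign-owned firms operating domestically 160.7, interest received on holdings of foreign bonds 72.0; financial account: foreign purchases of equities on the domestic stock exchange 161.6, increase in resident deposits held at foreign banks 49.6, new loans extended by domestic banks to foreign borrowers 306.7, sale of domestic government bonds to non-residents 359.5; capital account: debt forgiveness received from foreign official creditors 71.3; secondary income: personal remittances sent abroad by immigrant workers 111.6, contributions paid to international organisations 51.1.)

2178.4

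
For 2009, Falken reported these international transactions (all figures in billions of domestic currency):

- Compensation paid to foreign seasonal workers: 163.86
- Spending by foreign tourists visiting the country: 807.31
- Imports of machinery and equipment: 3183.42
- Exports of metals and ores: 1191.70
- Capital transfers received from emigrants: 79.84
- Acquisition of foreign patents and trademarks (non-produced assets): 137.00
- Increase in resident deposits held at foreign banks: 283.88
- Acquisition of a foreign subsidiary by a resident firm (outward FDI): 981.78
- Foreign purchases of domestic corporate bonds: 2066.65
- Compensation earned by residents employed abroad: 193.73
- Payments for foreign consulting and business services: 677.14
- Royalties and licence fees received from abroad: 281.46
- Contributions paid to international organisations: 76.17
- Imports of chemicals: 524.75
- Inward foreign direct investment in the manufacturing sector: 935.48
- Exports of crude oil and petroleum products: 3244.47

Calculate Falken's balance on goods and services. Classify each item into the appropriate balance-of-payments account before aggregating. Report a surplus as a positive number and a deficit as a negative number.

1139.63

Goods: 3244.47 + 1191.70 - 3183.42 - 524.75 = 728.00
Services: 281.46 + 807.31 - 677.14 = 411.63
Trade balance = 728.00 + 411.63 = 1139.63
(Excluded from the trade balance — primary income: compensation paid to foreign seasonal workers 163.86, compensation earned by residents employed abroad 193.73; capital account: capital transfers received from emigrants 79.84, acquisition of foreign patents and trademarks (non-produced assets) 137.00; financial account: increase in resident deposits held at foreign banks 283.88, acquisition of a foreign subsidiary by a resident firm (outward FDI) 981.78, foreign purchases of domestic corporate bonds 2066.65, inward foreign direct investment in the manufacturing sector 935.48; secondary income: contributions paid to international organisations 76.17.)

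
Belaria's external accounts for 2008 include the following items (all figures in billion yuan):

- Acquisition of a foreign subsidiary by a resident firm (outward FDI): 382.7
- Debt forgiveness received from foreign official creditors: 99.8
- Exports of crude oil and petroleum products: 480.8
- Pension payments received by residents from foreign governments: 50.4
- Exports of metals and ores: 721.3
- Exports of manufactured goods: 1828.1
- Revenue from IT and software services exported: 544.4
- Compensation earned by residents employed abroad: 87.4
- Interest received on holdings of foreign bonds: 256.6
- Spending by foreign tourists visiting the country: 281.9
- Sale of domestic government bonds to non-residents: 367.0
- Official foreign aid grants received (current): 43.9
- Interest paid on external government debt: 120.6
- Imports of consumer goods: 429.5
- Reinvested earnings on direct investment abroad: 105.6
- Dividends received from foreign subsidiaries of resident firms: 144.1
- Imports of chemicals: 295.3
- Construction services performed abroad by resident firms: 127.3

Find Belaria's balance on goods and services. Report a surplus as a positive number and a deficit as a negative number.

3259.0

Goods: 721.3 + 480.8 + 1828.1 - 429.5 - 295.3 = 2305.4
Services: 281.9 + 544.4 + 127.3 = 953.6
Trade balance = 2305.4 + 953.6 = 3259.0
(Excluded from the trade balance — financial account: acquisition of a foreign subsidiary by a resident firm (outward FDI) 382.7, sale of domestic government bonds to non-residents 367.0; capital account: debt forgiveness received from foreign official creditors 99.8; secondary income: pension payments received by residents from foreign governments 50.4, official foreign aid grants received (current) 43.9; primary income: compensation earned by residents employed abroad 87.4, interest received on holdings of foreign bonds 256.6, interest paid on external government debt 120.6, reinvested earnings on direct investment abroad 105.6, dividends received from foreign subsidiaries of resident firms 144.1.)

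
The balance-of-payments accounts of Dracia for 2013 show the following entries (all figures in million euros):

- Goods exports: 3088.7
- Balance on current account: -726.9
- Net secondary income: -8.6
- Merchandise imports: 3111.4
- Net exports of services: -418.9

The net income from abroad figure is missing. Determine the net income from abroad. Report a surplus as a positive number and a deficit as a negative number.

-276.7

Current account = goods balance + services balance + net primary income + net secondary income
Sum of the known components = -450.2
Net income from abroad = CA - (known components) = -726.9 - (-450.2) = -276.7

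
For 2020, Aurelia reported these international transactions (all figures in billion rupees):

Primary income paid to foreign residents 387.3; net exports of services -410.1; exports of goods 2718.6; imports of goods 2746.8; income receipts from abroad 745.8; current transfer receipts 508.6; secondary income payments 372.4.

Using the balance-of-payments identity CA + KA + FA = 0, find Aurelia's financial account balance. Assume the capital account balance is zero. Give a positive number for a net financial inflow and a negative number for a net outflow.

Goods balance = 2718.6 - 2746.8 = -28.2
Services balance = -410.1
Trade balance (goods + services) = -28.2 + (-410.1) = -438.3
Net primary income = 745.8 - 387.3 = 358.5
Net secondary income = 508.6 - 372.4 = 136.2
Current account = -438.3 + 358.5 + 136.2 = 56.4
Financial account = -(56.4) = -56.4

-56.4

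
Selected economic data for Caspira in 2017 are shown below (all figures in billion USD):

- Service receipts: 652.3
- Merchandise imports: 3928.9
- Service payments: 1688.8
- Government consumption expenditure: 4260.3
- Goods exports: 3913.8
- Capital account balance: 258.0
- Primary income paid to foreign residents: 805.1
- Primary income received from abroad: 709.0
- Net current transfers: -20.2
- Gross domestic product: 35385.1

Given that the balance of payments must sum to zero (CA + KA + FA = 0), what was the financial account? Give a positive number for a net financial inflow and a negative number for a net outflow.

909.9

Goods balance = 3913.8 - 3928.9 = -15.1
Services balance = 652.3 - 1688.8 = -1036.5
Trade balance (goods + services) = -15.1 + (-1036.5) = -1051.6
Net primary income = 709.0 - 805.1 = -96.1
Net secondary income = -20.2
Current account = -1051.6 + (-96.1) + (-20.2) = -1167.9
Financial account = -(-1167.9 + 258.0) = 909.9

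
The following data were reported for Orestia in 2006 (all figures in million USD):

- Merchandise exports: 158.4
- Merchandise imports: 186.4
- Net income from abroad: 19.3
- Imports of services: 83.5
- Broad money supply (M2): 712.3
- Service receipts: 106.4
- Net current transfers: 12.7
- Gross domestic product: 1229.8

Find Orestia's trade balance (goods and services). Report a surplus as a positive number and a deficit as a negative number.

-5.1

Goods balance = 158.4 - 186.4 = -28.0
Services balance = 106.4 - 83.5 = 22.9
Trade balance (goods + services) = -28.0 + 22.9 = -5.1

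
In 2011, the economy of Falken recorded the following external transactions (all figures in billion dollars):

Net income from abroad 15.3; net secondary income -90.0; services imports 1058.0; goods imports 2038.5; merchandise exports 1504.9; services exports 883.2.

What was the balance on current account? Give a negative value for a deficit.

-783.1

Goods balance = 1504.9 - 2038.5 = -533.6
Services balance = 883.2 - 1058.0 = -174.8
Trade balance (goods + services) = -533.6 + (-174.8) = -708.4
Net primary income = 15.3
Net secondary income = -90.0
Current account = -708.4 + 15.3 + (-90.0) = -783.1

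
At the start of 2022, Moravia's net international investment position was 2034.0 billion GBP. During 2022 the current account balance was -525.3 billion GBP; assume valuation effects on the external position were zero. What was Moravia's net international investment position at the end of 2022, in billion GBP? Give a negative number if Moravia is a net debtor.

1508.7

With no valuation effects, change in NIIP = current account = -525.3
End-of-year NIIP = 2034.0 + (-525.3) = 1508.7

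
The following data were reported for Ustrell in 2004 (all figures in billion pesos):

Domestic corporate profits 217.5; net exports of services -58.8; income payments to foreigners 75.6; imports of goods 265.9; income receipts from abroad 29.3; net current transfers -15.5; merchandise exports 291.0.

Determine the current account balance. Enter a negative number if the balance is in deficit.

Goods balance = 291.0 - 265.9 = 25.1
Services balance = -58.8
Trade balance (goods + services) = 25.1 + (-58.8) = -33.7
Net primary income = 29.3 - 75.6 = -46.3
Net secondary income = -15.5
Current account = -33.7 + (-46.3) + (-15.5) = -95.5

-95.5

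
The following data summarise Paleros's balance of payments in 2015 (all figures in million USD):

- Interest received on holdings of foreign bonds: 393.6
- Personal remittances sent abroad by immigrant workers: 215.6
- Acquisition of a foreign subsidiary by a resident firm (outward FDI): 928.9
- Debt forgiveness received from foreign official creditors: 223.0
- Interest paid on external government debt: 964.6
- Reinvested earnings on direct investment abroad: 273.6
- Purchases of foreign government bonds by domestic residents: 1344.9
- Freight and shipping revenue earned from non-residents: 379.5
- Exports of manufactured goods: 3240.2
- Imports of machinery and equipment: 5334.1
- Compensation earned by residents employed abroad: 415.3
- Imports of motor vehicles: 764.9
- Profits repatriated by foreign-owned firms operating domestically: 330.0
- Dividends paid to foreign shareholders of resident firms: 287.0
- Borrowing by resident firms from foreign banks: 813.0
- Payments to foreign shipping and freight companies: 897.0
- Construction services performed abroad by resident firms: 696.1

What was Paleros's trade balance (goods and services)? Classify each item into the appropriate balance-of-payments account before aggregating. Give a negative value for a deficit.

Goods: -5334.1 - 764.9 + 3240.2 = -2858.8
Services: -897.0 + 379.5 + 696.1 = 178.6
Trade balance = -2858.8 + 178.6 = -2680.2
(Excluded from the trade balance — primary income: interest received on holdings of foreign bonds 393.6, interest paid on external government debt 964.6, reinvested earnings on direct investment abroad 273.6, compensation earned by residents employed abroad 415.3, profits repatriated by foreign-owned firms operating domestically 330.0, dividends paid to foreign shareholders of resident firms 287.0; secondary income: personal remittances sent abroad by immigrant workers 215.6; financial account: acquisition of a foreign subsidiary by a resident firm (outward FDI) 928.9, purchases of foreign government bonds by domestic residents 1344.9, borrowing by resident firms from foreign banks 813.0; capital account: debt forgiveness received from foreign official creditors 223.0.)

-2680.2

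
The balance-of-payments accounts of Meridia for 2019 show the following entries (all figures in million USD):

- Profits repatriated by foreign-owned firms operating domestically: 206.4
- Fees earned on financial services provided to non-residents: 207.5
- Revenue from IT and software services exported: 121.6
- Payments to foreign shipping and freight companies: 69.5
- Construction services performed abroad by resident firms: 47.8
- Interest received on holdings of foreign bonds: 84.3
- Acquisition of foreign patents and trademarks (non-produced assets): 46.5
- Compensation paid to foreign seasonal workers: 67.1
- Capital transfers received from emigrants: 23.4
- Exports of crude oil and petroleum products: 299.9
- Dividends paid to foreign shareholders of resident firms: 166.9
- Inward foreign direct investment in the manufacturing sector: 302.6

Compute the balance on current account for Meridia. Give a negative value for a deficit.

251.2

Goods: 299.9
Services: 207.5 - 69.5 + 121.6 + 47.8 = 307.4
Primary income: -206.4 - 67.1 + 84.3 - 166.9 = -356.1
Current account = 299.9 + 307.4 + (-356.1) = 251.2
(Excluded from the current account — capital account: acquisition of foreign patents and trademarks (non-produced assets) 46.5, capital transfers received from emigrants 23.4; financial account: inward foreign direct investment in the manufacturing sector 302.6.)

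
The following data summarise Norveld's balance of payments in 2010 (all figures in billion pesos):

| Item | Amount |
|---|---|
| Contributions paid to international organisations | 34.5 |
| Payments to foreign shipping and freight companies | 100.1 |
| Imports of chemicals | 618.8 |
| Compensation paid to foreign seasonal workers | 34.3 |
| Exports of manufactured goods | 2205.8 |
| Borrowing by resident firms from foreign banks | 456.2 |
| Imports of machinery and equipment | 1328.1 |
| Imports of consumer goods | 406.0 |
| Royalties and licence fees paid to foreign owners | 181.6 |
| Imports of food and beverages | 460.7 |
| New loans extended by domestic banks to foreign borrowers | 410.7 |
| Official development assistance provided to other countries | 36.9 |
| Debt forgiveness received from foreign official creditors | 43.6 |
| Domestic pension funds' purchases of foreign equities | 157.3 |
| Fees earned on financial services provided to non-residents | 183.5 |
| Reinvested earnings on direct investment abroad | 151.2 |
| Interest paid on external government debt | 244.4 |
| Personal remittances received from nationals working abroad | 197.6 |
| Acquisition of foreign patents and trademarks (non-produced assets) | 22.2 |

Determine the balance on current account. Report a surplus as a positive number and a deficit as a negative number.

-707.3

Goods: -406.0 - 1328.1 + 2205.8 - 618.8 - 460.7 = -607.8
Services: 183.5 - 181.6 - 100.1 = -98.2
Primary income: 151.2 - 244.4 - 34.3 = -127.5
Secondary income: 197.6 - 36.9 - 34.5 = 126.2
Current account = (-607.8) + (-98.2) + (-127.5) + 126.2 = -707.3
(Excluded from the current account — financial account: borrowing by resident firms from foreign banks 456.2, new loans extended by domestic banks to foreign borrowers 410.7, domestic pension funds' purchases of foreign equities 157.3; capital account: debt forgiveness received from foreign official creditors 43.6, acquisition of foreign patents and trademarks (non-produced assets) 22.2.)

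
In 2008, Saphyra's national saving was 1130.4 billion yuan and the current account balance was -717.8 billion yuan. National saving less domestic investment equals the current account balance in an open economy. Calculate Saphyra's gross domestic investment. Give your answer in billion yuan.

I = S - CA = 1130.4 - (-717.8) = 1848.2

1848.2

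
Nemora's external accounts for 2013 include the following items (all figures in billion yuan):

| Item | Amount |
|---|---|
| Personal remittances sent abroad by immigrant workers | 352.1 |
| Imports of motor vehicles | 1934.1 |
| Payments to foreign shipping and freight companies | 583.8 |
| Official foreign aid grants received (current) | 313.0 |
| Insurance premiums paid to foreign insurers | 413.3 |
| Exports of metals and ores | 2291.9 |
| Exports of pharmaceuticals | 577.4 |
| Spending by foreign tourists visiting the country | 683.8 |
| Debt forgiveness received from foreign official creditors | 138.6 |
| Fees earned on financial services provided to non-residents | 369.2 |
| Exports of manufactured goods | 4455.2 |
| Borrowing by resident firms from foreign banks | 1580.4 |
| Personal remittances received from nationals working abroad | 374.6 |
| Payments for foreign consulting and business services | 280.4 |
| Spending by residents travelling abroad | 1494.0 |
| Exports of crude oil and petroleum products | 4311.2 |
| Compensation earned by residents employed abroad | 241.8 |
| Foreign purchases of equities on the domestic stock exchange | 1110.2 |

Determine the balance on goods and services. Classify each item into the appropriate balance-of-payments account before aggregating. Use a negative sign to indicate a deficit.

7983.1

Goods: -1934.1 + 577.4 + 4455.2 + 2291.9 + 4311.2 = 9701.6
Services: 369.2 - 1494.0 + 683.8 - 583.8 - 280.4 - 413.3 = -1718.5
Trade balance = 9701.6 + (-1718.5) = 7983.1
(Excluded from the trade balance — secondary income: personal remittances sent abroad by immigrant workers 352.1, official foreign aid grants received (current) 313.0, personal remittances received from nationals working abroad 374.6; capital account: debt forgiveness received from foreign official creditors 138.6; financial account: borrowing by resident firms from foreign banks 1580.4, foreign purchases of equities on the domestic stock exchange 1110.2; primary income: compensation earned by residents employed abroad 241.8.)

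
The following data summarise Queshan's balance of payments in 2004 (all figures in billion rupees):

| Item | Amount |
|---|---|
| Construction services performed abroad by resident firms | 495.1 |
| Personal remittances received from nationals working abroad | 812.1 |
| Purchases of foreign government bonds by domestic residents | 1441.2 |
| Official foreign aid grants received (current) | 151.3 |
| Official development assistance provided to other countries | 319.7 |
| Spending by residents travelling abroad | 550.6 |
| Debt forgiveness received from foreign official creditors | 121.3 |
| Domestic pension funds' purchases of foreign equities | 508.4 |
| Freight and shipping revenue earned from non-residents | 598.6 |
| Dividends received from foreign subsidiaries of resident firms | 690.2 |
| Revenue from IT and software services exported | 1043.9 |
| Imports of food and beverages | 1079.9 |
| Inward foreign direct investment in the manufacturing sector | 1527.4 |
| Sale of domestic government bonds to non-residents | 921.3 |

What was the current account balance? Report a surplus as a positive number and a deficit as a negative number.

Goods: -1079.9
Services: 495.1 + 1043.9 - 550.6 + 598.6 = 1587.0
Primary income: 690.2
Secondary income: 151.3 + 812.1 - 319.7 = 643.7
Current account = (-1079.9) + 1587.0 + 690.2 + 643.7 = 1841.0
(Excluded from the current account — financial account: purchases of foreign government bonds by domestic residents 1441.2, domestic pension funds' purchases of foreign equities 508.4, inward foreign direct investment in the manufacturing sector 1527.4, sale of domestic government bonds to non-residents 921.3; capital account: debt forgiveness received from foreign official creditors 121.3.)

1841.0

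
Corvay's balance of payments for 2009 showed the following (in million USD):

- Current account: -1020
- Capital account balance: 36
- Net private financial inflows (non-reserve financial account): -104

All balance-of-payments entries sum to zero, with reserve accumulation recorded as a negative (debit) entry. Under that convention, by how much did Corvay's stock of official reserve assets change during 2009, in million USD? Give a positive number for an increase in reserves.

Official reserve transactions balance = -((-1020) + 36 + (-104)) = 1088
An accumulation of reserves is recorded as a debit (negative entry), so the change in the stock of reserves is the negative of that balance.
Change in official reserves = -(1088) = -1088

-1088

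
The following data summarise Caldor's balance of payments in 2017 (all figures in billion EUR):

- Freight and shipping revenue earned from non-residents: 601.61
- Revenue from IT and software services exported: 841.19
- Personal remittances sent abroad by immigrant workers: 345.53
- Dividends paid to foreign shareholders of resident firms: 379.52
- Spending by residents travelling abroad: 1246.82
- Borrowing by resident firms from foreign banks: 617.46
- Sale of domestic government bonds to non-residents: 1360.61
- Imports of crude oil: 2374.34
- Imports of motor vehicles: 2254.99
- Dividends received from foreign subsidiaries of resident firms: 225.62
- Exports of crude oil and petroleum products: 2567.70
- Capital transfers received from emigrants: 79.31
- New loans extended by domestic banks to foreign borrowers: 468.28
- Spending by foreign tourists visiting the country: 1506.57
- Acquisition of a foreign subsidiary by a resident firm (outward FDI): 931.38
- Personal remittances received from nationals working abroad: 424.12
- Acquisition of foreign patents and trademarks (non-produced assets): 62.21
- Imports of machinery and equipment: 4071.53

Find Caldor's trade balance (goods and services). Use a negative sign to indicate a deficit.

-4430.61

Goods: -4071.53 - 2374.34 - 2254.99 + 2567.70 = -6133.16
Services: 841.19 + 601.61 + 1506.57 - 1246.82 = 1702.55
Trade balance = -6133.16 + 1702.55 = -4430.61
(Excluded from the trade balance — secondary income: personal remittances sent abroad by immigrant workers 345.53, personal remittances received from nationals working abroad 424.12; primary income: dividends paid to foreign shareholders of resident firms 379.52, dividends received from foreign subsidiaries of resident firms 225.62; financial account: borrowing by resident firms from foreign banks 617.46, sale of domestic government bonds to non-residents 1360.61, new loans extended by domestic banks to foreign borrowers 468.28, acquisition of a foreign subsidiary by a resident firm (outward FDI) 931.38; capital account: capital transfers received from emigrants 79.31, acquisition of foreign patents and trademarks (non-produced assets) 62.21.)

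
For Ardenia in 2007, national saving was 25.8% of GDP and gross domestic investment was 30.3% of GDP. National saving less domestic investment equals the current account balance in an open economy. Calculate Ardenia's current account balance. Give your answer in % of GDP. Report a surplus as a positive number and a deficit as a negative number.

CA = S - I = 25.8 - 30.3 = -4.5

-4.5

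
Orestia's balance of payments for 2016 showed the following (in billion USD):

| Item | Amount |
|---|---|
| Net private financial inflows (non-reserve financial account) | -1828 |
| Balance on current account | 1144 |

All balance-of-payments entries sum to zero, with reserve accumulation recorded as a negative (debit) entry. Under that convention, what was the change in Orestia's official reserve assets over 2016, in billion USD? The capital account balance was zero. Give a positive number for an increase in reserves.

-684

Official reserve transactions balance = -(1144 + (-1828)) = 684
An accumulation of reserves is recorded as a debit (negative entry), so the change in the stock of reserves is the negative of that balance.
Change in official reserves = -(684) = -684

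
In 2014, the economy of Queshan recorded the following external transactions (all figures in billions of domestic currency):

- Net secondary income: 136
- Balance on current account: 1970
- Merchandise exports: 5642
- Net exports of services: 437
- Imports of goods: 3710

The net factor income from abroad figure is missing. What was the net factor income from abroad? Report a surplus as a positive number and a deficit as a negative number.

Current account = goods balance + services balance + net primary income + net secondary income
Sum of the known components = 2505
Net factor income from abroad = CA - (known components) = 1970 - 2505 = -535

-535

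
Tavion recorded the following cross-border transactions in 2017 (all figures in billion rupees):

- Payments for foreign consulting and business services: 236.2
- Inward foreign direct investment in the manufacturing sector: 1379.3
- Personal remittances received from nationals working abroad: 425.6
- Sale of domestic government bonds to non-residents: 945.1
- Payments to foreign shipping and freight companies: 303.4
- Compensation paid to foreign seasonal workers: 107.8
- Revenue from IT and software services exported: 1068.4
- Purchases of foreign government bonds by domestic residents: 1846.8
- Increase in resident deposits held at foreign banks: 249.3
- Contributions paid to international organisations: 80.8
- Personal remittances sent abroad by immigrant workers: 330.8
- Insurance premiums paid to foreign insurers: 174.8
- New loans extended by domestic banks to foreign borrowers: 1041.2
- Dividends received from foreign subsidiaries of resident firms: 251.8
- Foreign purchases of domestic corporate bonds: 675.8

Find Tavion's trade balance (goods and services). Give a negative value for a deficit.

354.0

Services: 1068.4 - 303.4 - 236.2 - 174.8 = 354.0
Trade balance = 0.0 + 354.0 = 354.0
(Excluded from the trade balance — financial account: inward foreign direct investment in the manufacturing sector 1379.3, sale of domestic government bonds to non-residents 945.1, purchases of foreign government bonds by domestic residents 1846.8, increase in resident deposits held at foreign banks 249.3, new loans extended by domestic banks to foreign borrowers 1041.2, foreign purchases of domestic corporate bonds 675.8; secondary income: personal remittances received from nationals working abroad 425.6, contributions paid to international organisations 80.8, personal remittances sent abroad by immigrant workers 330.8; primary income: compensation paid to foreign seasonal workers 107.8, dividends received from foreign subsidiaries of resident firms 251.8.)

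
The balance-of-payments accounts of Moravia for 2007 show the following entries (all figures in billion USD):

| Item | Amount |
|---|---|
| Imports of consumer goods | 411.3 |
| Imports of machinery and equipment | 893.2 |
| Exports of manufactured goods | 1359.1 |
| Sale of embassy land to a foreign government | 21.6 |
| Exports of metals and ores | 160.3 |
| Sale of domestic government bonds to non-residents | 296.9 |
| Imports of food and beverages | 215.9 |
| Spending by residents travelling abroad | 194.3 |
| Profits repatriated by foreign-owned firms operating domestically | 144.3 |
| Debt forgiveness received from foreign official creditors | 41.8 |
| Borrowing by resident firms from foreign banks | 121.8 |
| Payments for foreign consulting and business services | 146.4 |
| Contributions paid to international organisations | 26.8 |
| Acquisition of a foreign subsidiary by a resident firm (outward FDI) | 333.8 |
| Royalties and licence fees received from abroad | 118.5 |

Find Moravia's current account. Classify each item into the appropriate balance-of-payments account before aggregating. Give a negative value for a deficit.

-394.3

Goods: -215.9 - 893.2 - 411.3 + 1359.1 + 160.3 = -1.0
Services: 118.5 - 146.4 - 194.3 = -222.2
Primary income: -144.3
Secondary income: -26.8
Current account = (-1.0) + (-222.2) + (-144.3) + (-26.8) = -394.3
(Excluded from the current account — capital account: sale of embassy land to a foreign government 21.6, debt forgiveness received from foreign official creditors 41.8; financial account: sale of domestic government bonds to non-residents 296.9, borrowing by resident firms from foreign banks 121.8, acquisition of a foreign subsidiary by a resident firm (outward FDI) 333.8.)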